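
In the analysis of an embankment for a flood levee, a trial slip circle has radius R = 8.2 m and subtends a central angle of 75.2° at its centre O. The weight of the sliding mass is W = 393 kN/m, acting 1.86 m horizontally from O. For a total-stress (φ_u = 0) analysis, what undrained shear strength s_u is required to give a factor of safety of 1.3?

FS = s_u·L_a·R / (W·d), so s_u = FS·W·d / (L_a·R).
Arc length L_a = R·θ = 8.2·(75.2°·π/180) = 8.2·1.3125 = 10.76 m
s_u = 1.3·393·1.86 / (10.76·8.2) = 950.3 / 88.25 = 10.77 kPa

s_u = 10.8 kPa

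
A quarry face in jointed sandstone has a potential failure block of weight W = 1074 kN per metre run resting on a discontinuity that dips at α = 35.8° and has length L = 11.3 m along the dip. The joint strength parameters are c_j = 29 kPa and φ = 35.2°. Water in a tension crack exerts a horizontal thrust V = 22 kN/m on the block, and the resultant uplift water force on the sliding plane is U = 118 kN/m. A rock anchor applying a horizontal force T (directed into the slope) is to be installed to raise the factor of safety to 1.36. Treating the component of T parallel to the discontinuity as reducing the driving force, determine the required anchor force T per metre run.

T = 19 kN/m

Resolving forces along and normal to the sliding plane, with the horizontal anchor force T adding T·sinα to the effective normal force and T·cosα acting up the plane against the driving force:
FS = [c_jL + (W cosα − U − V sinα + T sinα) tanφ] / [W sinα + V cosα − T cosα]
Without the anchor: N' = 740.2 kN/m, driving T_d = 646.1 kN/m, resisting R = 29·11.3 + 740.2·tan35.2° = 849.9 kN/m, FS = 1.32.
Setting FS = 1.36 and solving for T:
1.36·(646.1 − T cos35.8°) = 849.9 + T sin35.8°·tan35.2°
T·(sin35.8°·tan35.2° + 1.36·cos35.8°) = 1.36·646.1 − 849.9
T·(0.5850·0.7054 + 1.36·0.8111) = 878.7 − 849.9 = 28.8
T·1.5157 = 28.8
T = 19.0 kN/m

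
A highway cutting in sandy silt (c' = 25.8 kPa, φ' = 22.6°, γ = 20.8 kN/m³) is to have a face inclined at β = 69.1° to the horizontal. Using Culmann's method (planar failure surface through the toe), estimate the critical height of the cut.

H_c = 13.73 m

Culmann's analysis gives the critical failure plane at α_cr = (β + φ')/2 = (69.1 + 22.6)/2 = 45.8°, and the critical height
H_c = (4c'/γ) · sinβ cosφ' / [1 − cos(β − φ')]
    = (4·25.8/20.8) · sin69.1°·cos22.6° / [1 − cos(46.5°)]
    = 4.962 · 0.9342·0.9232 / [1 − 0.6884]
    = 4.962 · 0.8625 / 0.3116
    = 13.73 m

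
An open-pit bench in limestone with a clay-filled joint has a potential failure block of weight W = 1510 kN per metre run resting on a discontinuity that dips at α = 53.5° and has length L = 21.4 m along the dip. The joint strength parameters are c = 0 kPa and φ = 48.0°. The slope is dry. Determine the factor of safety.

Resolving the block weight along and normal to the plane and applying the Mohr–Coulomb strength on the joint:
N' = W cosα = 1510·cos53.5° = 898.2 kN/m
Driving force T = W sinα = 1510·sin53.5° = 1213.8 kN/m
Resisting force R = c·L + N'·tanφ = 0·21.4 + 898.2·tan48.0° = 0.0 + 997.5 = 997.5 kN/m
FS = R / T = 997.5 / 1213.8 = 0.822

FS = 0.82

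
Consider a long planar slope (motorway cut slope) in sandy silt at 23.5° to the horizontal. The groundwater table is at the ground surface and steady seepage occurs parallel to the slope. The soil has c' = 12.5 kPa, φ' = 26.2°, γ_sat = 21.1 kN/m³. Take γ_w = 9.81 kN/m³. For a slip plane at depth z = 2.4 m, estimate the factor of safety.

FS = 1.28

With seepage parallel to the slope and the water table at the surface, the effective normal stress on the slip plane uses the buoyant unit weight γ' = γ_sat − γ_w while the driving shear stress uses γ_sat:
FS = [c' + γ' z cos²β tanφ'] / [γ_sat z sinβ cosβ]
γ' = 21.1 − 9.81 = 11.29 kN/m³
Numerator = 12.5 + 11.29·2.4·cos²23.5°·tan26.2° = 12.5 + 11.29·2.4·0.8410·0.4921 = 23.713 kPa
Denominator = 21.1·2.4·sin23.5°·cos23.5° = 21.1·2.4·0.3987·0.9171 = 18.518 kPa
FS = 23.713 / 18.518 = 1.281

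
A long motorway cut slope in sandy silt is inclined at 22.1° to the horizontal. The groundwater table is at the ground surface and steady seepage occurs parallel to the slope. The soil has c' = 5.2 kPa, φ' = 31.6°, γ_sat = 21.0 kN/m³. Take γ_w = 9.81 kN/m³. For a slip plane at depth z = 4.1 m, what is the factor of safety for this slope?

With seepage parallel to the slope and the water table at the surface, the effective normal stress on the slip plane uses the buoyant unit weight γ' = γ_sat − γ_w while the driving shear stress uses γ_sat:
FS = [c' + γ' z cos²β tanφ'] / [γ_sat z sinβ cosβ]
γ' = 21.0 − 9.81 = 11.19 kN/m³
Numerator = 5.2 + 11.19·4.1·cos²22.1°·tan31.6° = 5.2 + 11.19·4.1·0.8585·0.6152 = 29.430 kPa
Denominator = 21.0·4.1·sin22.1°·cos22.1° = 21.0·4.1·0.3762·0.9265 = 30.013 kPa
FS = 29.430 / 30.013 = 0.981

FS = 0.98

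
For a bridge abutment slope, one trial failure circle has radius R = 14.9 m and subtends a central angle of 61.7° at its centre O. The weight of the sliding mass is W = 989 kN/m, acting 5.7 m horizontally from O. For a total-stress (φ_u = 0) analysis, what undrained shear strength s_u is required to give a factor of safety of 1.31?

s_u = 30.9 kPa

FS = s_u·L_a·R / (W·d), so s_u = FS·W·d / (L_a·R).
Arc length L_a = R·θ = 14.9·(61.7°·π/180) = 14.9·1.0769 = 16.05 m
s_u = 1.31·989·5.7 / (16.05·14.9) = 7384.9 / 239.08 = 30.89 kPa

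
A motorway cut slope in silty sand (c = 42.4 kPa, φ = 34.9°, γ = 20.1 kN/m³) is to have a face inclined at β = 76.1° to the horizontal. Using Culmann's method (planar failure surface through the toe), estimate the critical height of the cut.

H_c = 27.13 m

Culmann's analysis gives the critical failure plane at α_cr = (β + φ)/2 = (76.1 + 34.9)/2 = 55.5°, and the critical height
H_c = (4c/γ) · sinβ cosφ / [1 − cos(β − φ)]
    = (4·42.4/20.1) · sin76.1°·cos34.9° / [1 − cos(41.2°)]
    = 8.438 · 0.9707·0.8202 / [1 − 0.7524]
    = 8.438 · 0.7961 / 0.2476
    = 27.13 m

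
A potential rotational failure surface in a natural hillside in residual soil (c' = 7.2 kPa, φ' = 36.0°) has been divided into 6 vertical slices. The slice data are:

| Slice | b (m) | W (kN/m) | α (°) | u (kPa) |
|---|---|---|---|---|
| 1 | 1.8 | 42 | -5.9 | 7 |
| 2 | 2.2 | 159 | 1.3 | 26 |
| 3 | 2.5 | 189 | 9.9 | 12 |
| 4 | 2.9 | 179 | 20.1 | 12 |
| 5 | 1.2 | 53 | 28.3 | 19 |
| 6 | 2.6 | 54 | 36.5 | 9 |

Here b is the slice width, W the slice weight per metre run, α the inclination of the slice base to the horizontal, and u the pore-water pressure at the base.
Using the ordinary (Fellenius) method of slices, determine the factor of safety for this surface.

FS = 2.87

Ordinary method of slices: FS = Σ[c'·Δl_i + (W_i cosα_i − u_i·Δl_i)·tanφ'] / Σ W_i sinα_i, with Δl_i = b_i / cosα_i.
Slice 1: Δl = 1.8/cos(-5.9°) = 1.810 m; N'_1 = 42·cos(-5.9°) − 7·1.810 = 29.1; c'Δl = 13.03; W sinα = -4.3
Slice 2: Δl = 2.2/cos1.3° = 2.201 m; N'_2 = 159·cos1.3° − 26·2.201 = 101.7; c'Δl = 15.84; W sinα = 3.6
Slice 3: Δl = 2.5/cos9.9° = 2.538 m; N'_3 = 189·cos9.9° − 12·2.538 = 155.7; c'Δl = 18.27; W sinα = 32.5
Slice 4: Δl = 2.9/cos20.1° = 3.088 m; N'_4 = 179·cos20.1° − 12·3.088 = 131.0; c'Δl = 22.23; W sinα = 61.5
Slice 5: Δl = 1.2/cos28.3° = 1.363 m; N'_5 = 53·cos28.3° − 19·1.363 = 20.8; c'Δl = 9.81; W sinα = 25.1
Slice 6: Δl = 2.6/cos36.5° = 3.234 m; N'_6 = 54·cos36.5° − 9·3.234 = 14.3; c'Δl = 23.29; W sinα = 32.1
Σc'Δl = 102.5 kN/m; ΣN' = 452.7 kN/m; ΣW sinα = 150.5 kN/m
Resisting = 102.5 + 452.7·tan36.0° = 102.5 + 328.9 = 431.4 kN/m
FS = 431.4 / 150.5 = 2.865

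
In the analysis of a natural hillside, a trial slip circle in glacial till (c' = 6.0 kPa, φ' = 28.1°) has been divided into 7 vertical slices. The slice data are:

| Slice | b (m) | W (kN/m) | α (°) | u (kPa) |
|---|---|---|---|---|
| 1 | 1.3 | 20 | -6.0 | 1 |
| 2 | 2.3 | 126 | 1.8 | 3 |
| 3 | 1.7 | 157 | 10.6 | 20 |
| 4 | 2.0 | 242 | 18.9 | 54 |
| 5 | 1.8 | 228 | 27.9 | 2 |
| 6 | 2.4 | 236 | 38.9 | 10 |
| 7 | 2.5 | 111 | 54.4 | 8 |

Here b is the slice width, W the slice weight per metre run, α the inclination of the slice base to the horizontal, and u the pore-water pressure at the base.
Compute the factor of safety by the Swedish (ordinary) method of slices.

Ordinary method of slices: FS = Σ[c'·Δl_i + (W_i cosα_i − u_i·Δl_i)·tanφ'] / Σ W_i sinα_i, with Δl_i = b_i / cosα_i.
Slice 1: Δl = 1.3/cos(-6.0°) = 1.307 m; N'_1 = 20·cos(-6.0°) − 1·1.307 = 18.6; c'Δl = 7.84; W sinα = -2.1
Slice 2: Δl = 2.3/cos1.8° = 2.301 m; N'_2 = 126·cos1.8° − 3·2.301 = 119.0; c'Δl = 13.81; W sinα = 4.0
Slice 3: Δl = 1.7/cos10.6° = 1.730 m; N'_3 = 157·cos10.6° − 20·1.730 = 119.7; c'Δl = 10.38; W sinα = 28.9
Slice 4: Δl = 2.0/cos18.9° = 2.114 m; N'_4 = 242·cos18.9° − 54·2.114 = 114.8; c'Δl = 12.68; W sinα = 78.4
Slice 5: Δl = 1.8/cos27.9° = 2.037 m; N'_5 = 228·cos27.9° − 2·2.037 = 197.4; c'Δl = 12.22; W sinα = 106.7
Slice 6: Δl = 2.4/cos38.9° = 3.084 m; N'_6 = 236·cos38.9° − 10·3.084 = 152.8; c'Δl = 18.50; W sinα = 148.2
Slice 7: Δl = 2.5/cos54.4° = 4.295 m; N'_7 = 111·cos54.4° − 8·4.295 = 30.3; c'Δl = 25.77; W sinα = 90.3
Σc'Δl = 101.2 kN/m; ΣN' = 752.7 kN/m; ΣW sinα = 454.3 kN/m
Resisting = 101.2 + 752.7·tan28.1° = 101.2 + 401.9 = 503.1 kN/m
FS = 503.1 / 454.3 = 1.107

FS = 1.11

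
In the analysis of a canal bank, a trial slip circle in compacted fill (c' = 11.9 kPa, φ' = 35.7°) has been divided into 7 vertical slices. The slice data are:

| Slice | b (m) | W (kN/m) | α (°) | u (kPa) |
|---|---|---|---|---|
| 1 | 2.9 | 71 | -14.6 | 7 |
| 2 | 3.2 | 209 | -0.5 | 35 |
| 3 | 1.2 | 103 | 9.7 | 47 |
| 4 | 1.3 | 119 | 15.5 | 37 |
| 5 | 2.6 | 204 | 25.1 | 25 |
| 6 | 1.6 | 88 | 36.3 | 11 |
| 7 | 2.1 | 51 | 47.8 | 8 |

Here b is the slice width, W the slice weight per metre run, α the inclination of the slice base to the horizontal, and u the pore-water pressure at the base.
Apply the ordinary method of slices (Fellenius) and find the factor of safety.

FS = 2.45

Ordinary method of slices: FS = Σ[c'·Δl_i + (W_i cosα_i − u_i·Δl_i)·tanφ'] / Σ W_i sinα_i, with Δl_i = b_i / cosα_i.
Slice 1: Δl = 2.9/cos(-14.6°) = 2.997 m; N'_1 = 71·cos(-14.6°) − 7·2.997 = 47.7; c'Δl = 35.66; W sinα = -17.9
Slice 2: Δl = 3.2/cos(-0.5°) = 3.200 m; N'_2 = 209·cos(-0.5°) − 35·3.200 = 97.0; c'Δl = 38.08; W sinα = -1.8
Slice 3: Δl = 1.2/cos9.7° = 1.217 m; N'_3 = 103·cos9.7° − 47·1.217 = 44.3; c'Δl = 14.49; W sinα = 17.4
Slice 4: Δl = 1.3/cos15.5° = 1.349 m; N'_4 = 119·cos15.5° − 37·1.349 = 64.8; c'Δl = 16.05; W sinα = 31.8
Slice 5: Δl = 2.6/cos25.1° = 2.871 m; N'_5 = 204·cos25.1° − 25·2.871 = 113.0; c'Δl = 34.17; W sinα = 86.5
Slice 6: Δl = 1.6/cos36.3° = 1.985 m; N'_6 = 88·cos36.3° − 11·1.985 = 49.1; c'Δl = 23.62; W sinα = 52.1
Slice 7: Δl = 2.1/cos47.8° = 3.126 m; N'_7 = 51·cos47.8° − 8·3.126 = 9.2; c'Δl = 37.20; W sinα = 37.8
Σc'Δl = 199.3 kN/m; ΣN' = 425.1 kN/m; ΣW sinα = 205.8 kN/m
Resisting = 199.3 + 425.1·tan35.7° = 199.3 + 305.4 = 504.7 kN/m
FS = 504.7 / 205.8 = 2.452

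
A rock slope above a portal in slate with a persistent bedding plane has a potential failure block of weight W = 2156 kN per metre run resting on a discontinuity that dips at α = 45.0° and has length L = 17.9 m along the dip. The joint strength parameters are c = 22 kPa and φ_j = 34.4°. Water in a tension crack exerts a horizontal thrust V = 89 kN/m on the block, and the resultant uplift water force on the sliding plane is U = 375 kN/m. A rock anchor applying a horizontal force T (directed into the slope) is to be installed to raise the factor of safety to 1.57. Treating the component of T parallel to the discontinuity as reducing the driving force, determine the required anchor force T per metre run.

Resolving forces along and normal to the sliding plane, with the horizontal anchor force T adding T·sinα to the effective normal force and T·cosα acting up the plane against the driving force:
FS = [cL + (W cosα − U − V sinα + T sinα) tanφ_j] / [W sinα + V cosα − T cosα]
Without the anchor: N' = 1086.6 kN/m, driving T_d = 1587.5 kN/m, resisting R = 22·17.9 + 1086.6·tan34.4° = 1137.8 kN/m, FS = 0.72.
Setting FS = 1.57 and solving for T:
1.57·(1587.5 − T cos45.0°) = 1137.8 + T sin45.0°·tan34.4°
T·(sin45.0°·tan34.4° + 1.57·cos45.0°) = 1.57·1587.5 − 1137.8
T·(0.7071·0.6847 + 1.57·0.7071) = 2492.3 − 1137.8 = 1354.5
T·1.5943 = 1354.5
T = 849.6 kN/m

T = 850 kN/m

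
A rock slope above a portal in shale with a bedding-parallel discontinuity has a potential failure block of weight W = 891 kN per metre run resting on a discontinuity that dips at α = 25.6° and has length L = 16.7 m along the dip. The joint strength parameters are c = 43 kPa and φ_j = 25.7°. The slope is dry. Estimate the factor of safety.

FS = 2.87

Resolving the block weight along and normal to the plane and applying the Mohr–Coulomb strength on the joint:
N' = W cosα = 891·cos25.6° = 803.5 kN/m
Driving force T = W sinα = 891·sin25.6° = 385.0 kN/m
Resisting force R = c·L + N'·tanφ_j = 43·16.7 + 803.5·tan25.7° = 718.1 + 386.7 = 1104.8 kN/m
FS = R / T = 1104.8 / 385.0 = 2.870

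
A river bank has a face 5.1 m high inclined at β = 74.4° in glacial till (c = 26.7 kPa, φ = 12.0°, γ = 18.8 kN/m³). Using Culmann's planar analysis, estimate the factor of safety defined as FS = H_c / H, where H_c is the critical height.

H_c = (4c/γ) · sinβ cosφ / [1 − cos(β − φ)]
    = (4·26.7/18.8) · sin74.4°·cos12.0° / [1 − cos62.4°]
    = 5.681 · 0.9421 / 0.5367 = 9.97 m
FS = H_c / H = 9.97 / 5.1 = 1.955

FS = 1.96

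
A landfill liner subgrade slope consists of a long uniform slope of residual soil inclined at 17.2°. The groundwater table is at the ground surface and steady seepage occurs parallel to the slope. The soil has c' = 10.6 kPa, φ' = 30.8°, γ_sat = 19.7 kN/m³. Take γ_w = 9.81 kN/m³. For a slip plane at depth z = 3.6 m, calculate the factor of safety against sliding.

FS = 1.50

With seepage parallel to the slope and the water table at the surface, the effective normal stress on the slip plane uses the buoyant unit weight γ' = γ_sat − γ_w while the driving shear stress uses γ_sat:
FS = [c' + γ' z cos²β tanφ'] / [γ_sat z sinβ cosβ]
γ' = 19.7 − 9.81 = 9.89 kN/m³
Numerator = 10.6 + 9.89·3.6·cos²17.2°·tan30.8° = 10.6 + 9.89·3.6·0.9126·0.5961 = 29.968 kPa
Denominator = 19.7·3.6·sin17.2°·cos17.2° = 19.7·3.6·0.2957·0.9553 = 20.034 kPa
FS = 29.968 / 20.034 = 1.496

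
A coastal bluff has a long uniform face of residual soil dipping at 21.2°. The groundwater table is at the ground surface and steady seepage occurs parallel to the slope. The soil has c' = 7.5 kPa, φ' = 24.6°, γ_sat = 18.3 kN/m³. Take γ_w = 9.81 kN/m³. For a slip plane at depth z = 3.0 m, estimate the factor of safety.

FS = 0.95

With seepage parallel to the slope and the water table at the surface, the effective normal stress on the slip plane uses the buoyant unit weight γ' = γ_sat − γ_w while the driving shear stress uses γ_sat:
FS = [c' + γ' z cos²β tanφ'] / [γ_sat z sinβ cosβ]
γ' = 18.3 − 9.81 = 8.49 kN/m³
Numerator = 7.5 + 8.49·3.0·cos²21.2°·tan24.6° = 7.5 + 8.49·3.0·0.8692·0.4578 = 17.636 kPa
Denominator = 18.3·3.0·sin21.2°·cos21.2° = 18.3·3.0·0.3616·0.9323 = 18.510 kPa
FS = 17.636 / 18.510 = 0.953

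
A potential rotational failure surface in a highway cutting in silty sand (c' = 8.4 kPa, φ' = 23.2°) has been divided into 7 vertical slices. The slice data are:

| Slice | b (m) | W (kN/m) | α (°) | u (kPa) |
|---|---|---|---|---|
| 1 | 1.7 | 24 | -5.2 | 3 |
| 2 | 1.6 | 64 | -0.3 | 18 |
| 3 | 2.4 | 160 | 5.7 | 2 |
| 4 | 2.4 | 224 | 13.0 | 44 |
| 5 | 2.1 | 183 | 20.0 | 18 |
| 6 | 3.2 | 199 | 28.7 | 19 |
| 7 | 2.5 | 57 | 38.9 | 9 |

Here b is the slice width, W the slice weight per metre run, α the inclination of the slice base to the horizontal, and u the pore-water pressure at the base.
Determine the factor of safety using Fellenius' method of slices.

FS = 1.51

Ordinary method of slices: FS = Σ[c'·Δl_i + (W_i cosα_i − u_i·Δl_i)·tanφ'] / Σ W_i sinα_i, with Δl_i = b_i / cosα_i.
Slice 1: Δl = 1.7/cos(-5.2°) = 1.707 m; N'_1 = 24·cos(-5.2°) − 3·1.707 = 18.8; c'Δl = 14.34; W sinα = -2.2
Slice 2: Δl = 1.6/cos(-0.3°) = 1.600 m; N'_2 = 64·cos(-0.3°) − 18·1.600 = 35.2; c'Δl = 13.44; W sinα = -0.3
Slice 3: Δl = 2.4/cos5.7° = 2.412 m; N'_3 = 160·cos5.7° − 2·2.412 = 154.4; c'Δl = 20.26; W sinα = 15.9
Slice 4: Δl = 2.4/cos13.0° = 2.463 m; N'_4 = 224·cos13.0° − 44·2.463 = 109.9; c'Δl = 20.69; W sinα = 50.4
Slice 5: Δl = 2.1/cos20.0° = 2.235 m; N'_5 = 183·cos20.0° − 18·2.235 = 131.7; c'Δl = 18.77; W sinα = 62.6
Slice 6: Δl = 3.2/cos28.7° = 3.648 m; N'_6 = 199·cos28.7° − 19·3.648 = 105.2; c'Δl = 30.64; W sinα = 95.6
Slice 7: Δl = 2.5/cos38.9° = 3.212 m; N'_7 = 57·cos38.9° − 9·3.212 = 15.4; c'Δl = 26.98; W sinα = 35.8
Σc'Δl = 145.1 kN/m; ΣN' = 570.7 kN/m; ΣW sinα = 257.7 kN/m
Resisting = 145.1 + 570.7·tan23.2° = 145.1 + 244.6 = 389.7 kN/m
FS = 389.7 / 257.7 = 1.512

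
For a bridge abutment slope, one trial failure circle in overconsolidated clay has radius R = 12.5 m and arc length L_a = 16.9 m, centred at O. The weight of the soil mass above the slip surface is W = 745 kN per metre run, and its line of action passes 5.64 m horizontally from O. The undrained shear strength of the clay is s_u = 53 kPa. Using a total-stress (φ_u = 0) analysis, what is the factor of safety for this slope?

FS = 2.66

Taking moments about the centre O, the resisting moment is provided by the undrained shear strength acting along the arc:
M_R = s_u·L_a·R = 53·16.90·12.5 = 11196.2 kN·m/m
M_D = W·d = 745·5.64 = 4201.8 kN·m/m
FS = M_R / M_D = 11196.2 / 4201.8 = 2.665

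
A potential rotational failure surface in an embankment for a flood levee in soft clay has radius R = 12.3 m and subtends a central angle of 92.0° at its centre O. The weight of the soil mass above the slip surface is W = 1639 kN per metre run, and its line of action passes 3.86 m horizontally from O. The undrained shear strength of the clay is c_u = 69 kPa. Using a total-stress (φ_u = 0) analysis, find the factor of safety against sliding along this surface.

Taking moments about the centre O, the resisting moment is provided by the undrained shear strength acting along the arc:
Arc length L_a = R·θ = 12.3·(92.0°·π/180) = 12.3·1.6057 = 19.75 m
M_R = c_u·L_a·R = 69·19.75·12.3 = 16761.9 kN·m/m
M_D = W·d = 1639·3.86 = 6326.5 kN·m/m
FS = M_R / M_D = 16761.9 / 6326.5 = 2.649

FS = 2.65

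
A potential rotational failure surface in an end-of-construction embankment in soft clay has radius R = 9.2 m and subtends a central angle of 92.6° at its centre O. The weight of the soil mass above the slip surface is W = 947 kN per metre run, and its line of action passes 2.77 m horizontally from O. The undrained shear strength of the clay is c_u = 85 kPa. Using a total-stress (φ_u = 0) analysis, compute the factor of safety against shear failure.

FS = 4.43

Taking moments about the centre O, the resisting moment is provided by the undrained shear strength acting along the arc:
Arc length L_a = R·θ = 9.2·(92.6°·π/180) = 9.2·1.6162 = 14.87 m
M_R = c_u·L_a·R = 85·14.87·9.2 = 11627.4 kN·m/m
M_D = W·d = 947·2.77 = 2623.2 kN·m/m
FS = M_R / M_D = 11627.4 / 2623.2 = 4.433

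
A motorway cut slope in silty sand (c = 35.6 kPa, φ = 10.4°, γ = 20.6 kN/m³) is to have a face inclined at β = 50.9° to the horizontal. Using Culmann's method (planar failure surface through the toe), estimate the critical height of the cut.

H_c = 22.02 m

Culmann's analysis gives the critical failure plane at α_cr = (β + φ)/2 = (50.9 + 10.4)/2 = 30.6°, and the critical height
H_c = (4c/γ) · sinβ cosφ / [1 − cos(β − φ)]
    = (4·35.6/20.6) · sin50.9°·cos10.4° / [1 − cos(40.5°)]
    = 6.913 · 0.7760·0.9836 / [1 − 0.7604]
    = 6.913 · 0.7633 / 0.2396
    = 22.02 m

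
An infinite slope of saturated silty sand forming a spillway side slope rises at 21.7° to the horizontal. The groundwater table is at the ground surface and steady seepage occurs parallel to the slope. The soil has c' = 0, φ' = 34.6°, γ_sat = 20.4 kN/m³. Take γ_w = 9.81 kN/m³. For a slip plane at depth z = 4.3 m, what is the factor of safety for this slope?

FS = 0.90

With seepage parallel to the slope and the water table at the surface, the effective normal stress on the slip plane uses the buoyant unit weight γ' = γ_sat − γ_w while the driving shear stress uses γ_sat:
FS = [c' + γ' z cos²β tanφ'] / [γ_sat z sinβ cosβ]
(For c' = 0 this reduces to FS = (γ'/γ_sat)·tanφ'/tanβ.)
γ' = 20.4 − 9.81 = 10.59 kN/m³
Numerator = 0.0 + 10.59·4.3·cos²21.7°·tan34.6° = 0.0 + 10.59·4.3·0.8633·0.6899 = 27.119 kPa
Denominator = 20.4·4.3·sin21.7°·cos21.7° = 20.4·4.3·0.3697·0.9291 = 30.136 kPa
FS = 27.119 / 30.136 = 0.900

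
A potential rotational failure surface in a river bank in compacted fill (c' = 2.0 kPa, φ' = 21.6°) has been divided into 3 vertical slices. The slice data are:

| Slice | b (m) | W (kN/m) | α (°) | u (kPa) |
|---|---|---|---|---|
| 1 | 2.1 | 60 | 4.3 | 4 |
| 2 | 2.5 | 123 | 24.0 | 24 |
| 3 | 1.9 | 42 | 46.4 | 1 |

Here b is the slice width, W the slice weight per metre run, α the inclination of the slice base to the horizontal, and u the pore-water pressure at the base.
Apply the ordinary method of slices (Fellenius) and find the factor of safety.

Ordinary method of slices: FS = Σ[c'·Δl_i + (W_i cosα_i − u_i·Δl_i)·tanφ'] / Σ W_i sinα_i, with Δl_i = b_i / cosα_i.
Slice 1: Δl = 2.1/cos4.3° = 2.106 m; N'_1 = 60·cos4.3° − 4·2.106 = 51.4; c'Δl = 4.21; W sinα = 4.5
Slice 2: Δl = 2.5/cos24.0° = 2.737 m; N'_2 = 123·cos24.0° − 24·2.737 = 46.7; c'Δl = 5.47; W sinα = 50.0
Slice 3: Δl = 1.9/cos46.4° = 2.755 m; N'_3 = 42·cos46.4° − 1·2.755 = 26.2; c'Δl = 5.51; W sinα = 30.4
Σc'Δl = 15.2 kN/m; ΣN' = 124.3 kN/m; ΣW sinα = 84.9 kN/m
Resisting = 15.2 + 124.3·tan21.6° = 15.2 + 49.2 = 64.4 kN/m
FS = 64.4 / 84.9 = 0.758

FS = 0.76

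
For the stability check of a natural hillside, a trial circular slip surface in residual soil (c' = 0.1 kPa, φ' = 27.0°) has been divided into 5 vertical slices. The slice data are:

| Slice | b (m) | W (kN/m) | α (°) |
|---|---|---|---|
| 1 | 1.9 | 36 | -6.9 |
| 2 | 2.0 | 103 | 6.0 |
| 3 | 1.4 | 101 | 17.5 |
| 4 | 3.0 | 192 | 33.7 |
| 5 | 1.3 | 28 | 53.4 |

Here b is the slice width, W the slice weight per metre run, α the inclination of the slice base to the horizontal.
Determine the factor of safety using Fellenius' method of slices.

FS = 1.27

Ordinary method of slices: FS = Σ[c'·Δl_i + (W_i cosα_i)·tanφ'] / Σ W_i sinα_i, with Δl_i = b_i / cosα_i.
Slice 1: Δl = 1.9/cos(-6.9°) = 1.914 m; N'_1 = 36·cos(-6.9°) = 35.7; c'Δl = 0.19; W sinα = -4.3
Slice 2: Δl = 2.0/cos6.0° = 2.011 m; N'_2 = 103·cos6.0° = 102.4; c'Δl = 0.20; W sinα = 10.8
Slice 3: Δl = 1.4/cos17.5° = 1.468 m; N'_3 = 101·cos17.5° = 96.3; c'Δl = 0.15; W sinα = 30.4
Slice 4: Δl = 3.0/cos33.7° = 3.606 m; N'_4 = 192·cos33.7° = 159.7; c'Δl = 0.36; W sinα = 106.5
Slice 5: Δl = 1.3/cos53.4° = 2.180 m; N'_5 = 28·cos53.4° = 16.7; c'Δl = 0.22; W sinα = 22.5
Σc'Δl = 1.1 kN/m; ΣN' = 410.9 kN/m; ΣW sinα = 165.8 kN/m
Resisting = 1.1 + 410.9·tan27.0° = 1.1 + 209.4 = 210.5 kN/m
FS = 210.5 / 165.8 = 1.269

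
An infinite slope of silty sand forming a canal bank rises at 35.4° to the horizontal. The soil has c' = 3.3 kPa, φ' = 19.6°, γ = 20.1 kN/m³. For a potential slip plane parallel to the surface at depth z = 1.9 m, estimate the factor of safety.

FS = 0.68

For an infinite slope with a slip plane parallel to the surface (no pore pressure): FS = [c' + γz cos²β tanφ'] / [γz sinβ cosβ].
γz = 20.1·1.9 = 38.19 kN/m²
Numerator = 3.3 + 38.19·cos²35.4°·tan19.6° = 3.3 + 38.19·0.6644·0.3561 = 12.336 kPa
Denominator = 38.19·sin35.4°·cos35.4° = 38.19·0.5793·0.8151 = 18.033 kPa
FS = 12.336 / 18.033 = 0.684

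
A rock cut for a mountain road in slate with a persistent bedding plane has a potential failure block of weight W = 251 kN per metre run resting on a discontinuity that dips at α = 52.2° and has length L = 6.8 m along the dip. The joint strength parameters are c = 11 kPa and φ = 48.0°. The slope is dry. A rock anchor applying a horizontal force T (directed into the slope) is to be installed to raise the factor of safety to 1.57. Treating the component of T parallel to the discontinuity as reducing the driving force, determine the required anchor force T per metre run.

Resolving forces along and normal to the sliding plane, with the horizontal anchor force T adding T·sinα to the effective normal force and T·cosα acting up the plane against the driving force:
FS = [cL + (W cosα + T sinα) tanφ] / [W sinα − T cosα]
Without the anchor: N' = 153.8 kN/m, driving T_d = 198.3 kN/m, resisting R = 11·6.8 + 153.8·tan48.0° = 245.7 kN/m, FS = 1.24.
Setting FS = 1.57 and solving for T:
1.57·(198.3 − T cos52.2°) = 245.7 + T sin52.2°·tan48.0°
T·(sin52.2°·tan48.0° + 1.57·cos52.2°) = 1.57·198.3 − 245.7
T·(0.7902·1.1106 + 1.57·0.6129) = 311.4 − 245.7 = 65.7
T·1.8398 = 65.7
T = 35.7 kN/m

T = 36 kN/m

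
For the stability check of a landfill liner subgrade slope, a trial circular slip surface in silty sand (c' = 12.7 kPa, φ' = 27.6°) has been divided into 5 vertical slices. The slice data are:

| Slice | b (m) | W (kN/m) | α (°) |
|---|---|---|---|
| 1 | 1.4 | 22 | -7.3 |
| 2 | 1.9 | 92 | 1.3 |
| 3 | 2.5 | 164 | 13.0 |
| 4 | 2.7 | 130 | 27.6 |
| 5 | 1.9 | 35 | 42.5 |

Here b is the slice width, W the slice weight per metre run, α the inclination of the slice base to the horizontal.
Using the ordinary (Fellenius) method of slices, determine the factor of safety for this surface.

Ordinary method of slices: FS = Σ[c'·Δl_i + (W_i cosα_i)·tanφ'] / Σ W_i sinα_i, with Δl_i = b_i / cosα_i.
Slice 1: Δl = 1.4/cos(-7.3°) = 1.411 m; N'_1 = 22·cos(-7.3°) = 21.8; c'Δl = 17.93; W sinα = -2.8
Slice 2: Δl = 1.9/cos1.3° = 1.900 m; N'_2 = 92·cos1.3° = 92.0; c'Δl = 24.14; W sinα = 2.1
Slice 3: Δl = 2.5/cos13.0° = 2.566 m; N'_3 = 164·cos13.0° = 159.8; c'Δl = 32.59; W sinα = 36.9
Slice 4: Δl = 2.7/cos27.6° = 3.047 m; N'_4 = 130·cos27.6° = 115.2; c'Δl = 38.69; W sinα = 60.2
Slice 5: Δl = 1.9/cos42.5° = 2.577 m; N'_5 = 35·cos42.5° = 25.8; c'Δl = 32.73; W sinα = 23.6
Σc'Δl = 146.1 kN/m; ΣN' = 414.6 kN/m; ΣW sinα = 120.1 kN/m
Resisting = 146.1 + 414.6·tan27.6° = 146.1 + 216.8 = 362.8 kN/m
FS = 362.8 / 120.1 = 3.022

FS = 3.02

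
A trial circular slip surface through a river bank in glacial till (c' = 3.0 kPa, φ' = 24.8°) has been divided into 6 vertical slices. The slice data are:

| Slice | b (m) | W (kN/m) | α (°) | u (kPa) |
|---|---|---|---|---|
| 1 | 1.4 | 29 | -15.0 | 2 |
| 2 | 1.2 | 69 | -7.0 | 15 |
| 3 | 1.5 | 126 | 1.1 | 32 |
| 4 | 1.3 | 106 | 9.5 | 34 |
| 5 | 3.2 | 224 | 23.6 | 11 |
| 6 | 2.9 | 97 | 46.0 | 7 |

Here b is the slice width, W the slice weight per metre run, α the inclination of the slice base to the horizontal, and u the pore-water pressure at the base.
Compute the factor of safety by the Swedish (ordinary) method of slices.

FS = 1.42

Ordinary method of slices: FS = Σ[c'·Δl_i + (W_i cosα_i − u_i·Δl_i)·tanφ'] / Σ W_i sinα_i, with Δl_i = b_i / cosα_i.
Slice 1: Δl = 1.4/cos(-15.0°) = 1.449 m; N'_1 = 29·cos(-15.0°) − 2·1.449 = 25.1; c'Δl = 4.35; W sinα = -7.5
Slice 2: Δl = 1.2/cos(-7.0°) = 1.209 m; N'_2 = 69·cos(-7.0°) − 15·1.209 = 50.4; c'Δl = 3.63; W sinα = -8.4
Slice 3: Δl = 1.5/cos1.1° = 1.500 m; N'_3 = 126·cos1.1° − 32·1.500 = 78.0; c'Δl = 4.50; W sinα = 2.4
Slice 4: Δl = 1.3/cos9.5° = 1.318 m; N'_4 = 106·cos9.5° − 34·1.318 = 59.7; c'Δl = 3.95; W sinα = 17.5
Slice 5: Δl = 3.2/cos23.6° = 3.492 m; N'_5 = 224·cos23.6° − 11·3.492 = 166.9; c'Δl = 10.48; W sinα = 89.7
Slice 6: Δl = 2.9/cos46.0° = 4.175 m; N'_6 = 97·cos46.0° − 7·4.175 = 38.2; c'Δl = 12.52; W sinα = 69.8
Σc'Δl = 39.4 kN/m; ΣN' = 418.2 kN/m; ΣW sinα = 163.5 kN/m
Resisting = 39.4 + 418.2·tan24.8° = 39.4 + 193.2 = 232.7 kN/m
FS = 232.7 / 163.5 = 1.423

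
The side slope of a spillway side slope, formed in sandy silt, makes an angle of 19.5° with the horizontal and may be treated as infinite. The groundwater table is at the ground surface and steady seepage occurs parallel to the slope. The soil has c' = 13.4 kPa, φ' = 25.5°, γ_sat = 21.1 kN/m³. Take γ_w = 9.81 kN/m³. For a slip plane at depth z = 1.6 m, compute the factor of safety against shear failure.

With seepage parallel to the slope and the water table at the surface, the effective normal stress on the slip plane uses the buoyant unit weight γ' = γ_sat − γ_w while the driving shear stress uses γ_sat:
FS = [c' + γ' z cos²β tanφ'] / [γ_sat z sinβ cosβ]
γ' = 21.1 − 9.81 = 11.29 kN/m³
Numerator = 13.4 + 11.29·1.6·cos²19.5°·tan25.5° = 13.4 + 11.29·1.6·0.8886·0.4770 = 21.056 kPa
Denominator = 21.1·1.6·sin19.5°·cos19.5° = 21.1·1.6·0.3338·0.9426 = 10.623 kPa
FS = 21.056 / 10.623 = 1.982

FS = 1.98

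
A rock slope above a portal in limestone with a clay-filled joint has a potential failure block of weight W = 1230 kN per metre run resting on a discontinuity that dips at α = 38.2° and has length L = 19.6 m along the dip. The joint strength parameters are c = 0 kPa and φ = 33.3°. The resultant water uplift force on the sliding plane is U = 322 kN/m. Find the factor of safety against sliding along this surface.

Resolving the block weight along and normal to the plane and applying the Mohr–Coulomb strength on the joint:
N' = W cosα − U = 1230·cos38.2° − 322 = 644.6 kN/m
Driving force T = W sinα = 1230·sin38.2° = 760.6 kN/m
Resisting force R = c·L + N'·tanφ = 0·19.6 + 644.6·tan33.3° = 0.0 + 423.4 = 423.4 kN/m
FS = R / T = 423.4 / 760.6 = 0.557

FS = 0.56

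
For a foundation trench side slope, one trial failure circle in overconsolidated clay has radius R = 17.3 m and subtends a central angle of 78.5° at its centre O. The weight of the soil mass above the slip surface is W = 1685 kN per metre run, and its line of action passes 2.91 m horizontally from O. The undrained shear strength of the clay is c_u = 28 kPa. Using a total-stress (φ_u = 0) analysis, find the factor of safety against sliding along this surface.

FS = 2.34

Taking moments about the centre O, the resisting moment is provided by the undrained shear strength acting along the arc:
Arc length L_a = R·θ = 17.3·(78.5°·π/180) = 17.3·1.3701 = 23.70 m
M_R = c_u·L_a·R = 28·23.70·17.3 = 11481.5 kN·m/m
M_D = W·d = 1685·2.91 = 4903.4 kN·m/m
FS = M_R / M_D = 11481.5 / 4903.4 = 2.342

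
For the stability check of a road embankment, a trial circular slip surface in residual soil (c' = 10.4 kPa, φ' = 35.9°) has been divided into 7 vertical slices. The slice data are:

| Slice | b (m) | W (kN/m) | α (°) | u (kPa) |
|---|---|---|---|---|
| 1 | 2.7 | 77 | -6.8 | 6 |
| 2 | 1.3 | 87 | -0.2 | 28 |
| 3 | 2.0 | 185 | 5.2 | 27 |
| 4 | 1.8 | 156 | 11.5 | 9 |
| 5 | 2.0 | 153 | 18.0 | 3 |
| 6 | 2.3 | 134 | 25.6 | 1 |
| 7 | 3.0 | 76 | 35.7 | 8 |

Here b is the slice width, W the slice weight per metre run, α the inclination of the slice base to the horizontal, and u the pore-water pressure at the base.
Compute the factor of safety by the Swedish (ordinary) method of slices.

Ordinary method of slices: FS = Σ[c'·Δl_i + (W_i cosα_i − u_i·Δl_i)·tanφ'] / Σ W_i sinα_i, with Δl_i = b_i / cosα_i.
Slice 1: Δl = 2.7/cos(-6.8°) = 2.719 m; N'_1 = 77·cos(-6.8°) − 6·2.719 = 60.1; c'Δl = 28.28; W sinα = -9.1
Slice 2: Δl = 1.3/cos(-0.2°) = 1.300 m; N'_2 = 87·cos(-0.2°) − 28·1.300 = 50.6; c'Δl = 13.52; W sinα = -0.3
Slice 3: Δl = 2.0/cos5.2° = 2.008 m; N'_3 = 185·cos5.2° − 27·2.008 = 130.0; c'Δl = 20.89; W sinα = 16.8
Slice 4: Δl = 1.8/cos11.5° = 1.837 m; N'_4 = 156·cos11.5° − 9·1.837 = 136.3; c'Δl = 19.10; W sinα = 31.1
Slice 5: Δl = 2.0/cos18.0° = 2.103 m; N'_5 = 153·cos18.0° − 3·2.103 = 139.2; c'Δl = 21.87; W sinα = 47.3
Slice 6: Δl = 2.3/cos25.6° = 2.550 m; N'_6 = 134·cos25.6° − 1·2.550 = 118.3; c'Δl = 26.52; W sinα = 57.9
Slice 7: Δl = 3.0/cos35.7° = 3.694 m; N'_7 = 76·cos35.7° − 8·3.694 = 32.2; c'Δl = 38.42; W sinα = 44.3
Σc'Δl = 168.6 kN/m; ΣN' = 666.8 kN/m; ΣW sinα = 188.0 kN/m
Resisting = 168.6 + 666.8·tan35.9° = 168.6 + 482.7 = 651.3 kN/m
FS = 651.3 / 188.0 = 3.465

FS = 3.46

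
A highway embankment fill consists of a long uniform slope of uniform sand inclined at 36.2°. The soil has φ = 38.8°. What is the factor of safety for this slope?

For a dry cohesionless infinite slope the factor of safety is FS = tanφ / tanβ.
FS = tan38.8° / tan36.2° = 0.8040 / 0.7319 = 1.099

FS = 1.10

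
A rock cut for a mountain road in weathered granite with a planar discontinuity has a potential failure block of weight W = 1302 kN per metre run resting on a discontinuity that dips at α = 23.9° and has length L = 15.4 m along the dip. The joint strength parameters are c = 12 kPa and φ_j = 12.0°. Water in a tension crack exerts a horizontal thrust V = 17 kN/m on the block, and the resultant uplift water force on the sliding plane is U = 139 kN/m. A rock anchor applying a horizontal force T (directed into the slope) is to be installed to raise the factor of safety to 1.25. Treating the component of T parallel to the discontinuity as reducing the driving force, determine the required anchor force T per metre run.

T = 221 kN/m

Resolving forces along and normal to the sliding plane, with the horizontal anchor force T adding T·sinα to the effective normal force and T·cosα acting up the plane against the driving force:
FS = [cL + (W cosα − U − V sinα + T sinα) tanφ_j] / [W sinα + V cosα − T cosα]
Without the anchor: N' = 1044.5 kN/m, driving T_d = 543.0 kN/m, resisting R = 12·15.4 + 1044.5·tan12.0° = 406.8 kN/m, FS = 0.75.
Setting FS = 1.25 and solving for T:
1.25·(543.0 − T cos23.9°) = 406.8 + T sin23.9°·tan12.0°
T·(sin23.9°·tan12.0° + 1.25·cos23.9°) = 1.25·543.0 − 406.8
T·(0.4051·0.2126 + 1.25·0.9143) = 678.8 − 406.8 = 272.0
T·1.2289 = 272.0
T = 221.3 kN/m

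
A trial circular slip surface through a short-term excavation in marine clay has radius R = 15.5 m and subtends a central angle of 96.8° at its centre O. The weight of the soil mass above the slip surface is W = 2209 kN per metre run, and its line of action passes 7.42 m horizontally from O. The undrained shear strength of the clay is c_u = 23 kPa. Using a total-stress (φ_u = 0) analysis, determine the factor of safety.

Taking moments about the centre O, the resisting moment is provided by the undrained shear strength acting along the arc:
Arc length L_a = R·θ = 15.5·(96.8°·π/180) = 15.5·1.6895 = 26.19 m
M_R = c_u·L_a·R = 23·26.19·15.5 = 9335.6 kN·m/m
M_D = W·d = 2209·7.42 = 16390.8 kN·m/m
FS = M_R / M_D = 9335.6 / 16390.8 = 0.570

FS = 0.57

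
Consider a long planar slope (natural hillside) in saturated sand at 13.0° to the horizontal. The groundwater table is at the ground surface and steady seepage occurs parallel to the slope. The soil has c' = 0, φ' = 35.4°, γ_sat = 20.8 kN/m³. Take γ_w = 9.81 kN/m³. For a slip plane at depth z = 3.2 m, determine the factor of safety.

FS = 1.63

With seepage parallel to the slope and the water table at the surface, the effective normal stress on the slip plane uses the buoyant unit weight γ' = γ_sat − γ_w while the driving shear stress uses γ_sat:
FS = [c' + γ' z cos²β tanφ'] / [γ_sat z sinβ cosβ]
(For c' = 0 this reduces to FS = (γ'/γ_sat)·tanφ'/tanβ.)
γ' = 20.8 − 9.81 = 10.99 kN/m³
Numerator = 0.0 + 10.99·3.2·cos²13.0°·tan35.4° = 0.0 + 10.99·3.2·0.9494·0.7107 = 23.728 kPa
Denominator = 20.8·3.2·sin13.0°·cos13.0° = 20.8·3.2·0.2250·0.9744 = 14.589 kPa
FS = 23.728 / 14.589 = 1.626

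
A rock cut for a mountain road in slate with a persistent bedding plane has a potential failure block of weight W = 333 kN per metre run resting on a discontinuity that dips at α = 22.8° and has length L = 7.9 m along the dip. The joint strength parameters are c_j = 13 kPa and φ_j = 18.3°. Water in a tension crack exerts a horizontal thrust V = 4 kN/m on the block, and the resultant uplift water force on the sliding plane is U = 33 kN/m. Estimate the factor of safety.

Resolving the block weight along and normal to the plane and applying the Mohr–Coulomb strength on the joint:
N' = W cosα − U − V sinα = 333·cos22.8° − 33 − 4·sin22.8° = 272.4 kN/m
Driving force T = W sinα + V cosα = 333·sin22.8° + 4·cos22.8° = 132.7 kN/m
Resisting force R = c_j·L + N'·tanφ_j = 13·7.9 + 272.4·tan18.3° = 102.7 + 90.1 = 192.8 kN/m
FS = R / T = 192.8 / 132.7 = 1.453

FS = 1.45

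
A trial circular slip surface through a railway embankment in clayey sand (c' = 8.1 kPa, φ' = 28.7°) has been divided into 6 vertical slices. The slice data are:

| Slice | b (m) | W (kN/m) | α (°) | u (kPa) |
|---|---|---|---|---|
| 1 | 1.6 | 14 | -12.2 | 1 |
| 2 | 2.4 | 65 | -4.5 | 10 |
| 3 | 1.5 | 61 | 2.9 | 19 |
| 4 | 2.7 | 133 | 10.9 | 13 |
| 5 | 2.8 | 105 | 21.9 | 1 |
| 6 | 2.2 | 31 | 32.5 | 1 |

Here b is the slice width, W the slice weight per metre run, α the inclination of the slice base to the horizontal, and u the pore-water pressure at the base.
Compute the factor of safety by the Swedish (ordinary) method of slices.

Ordinary method of slices: FS = Σ[c'·Δl_i + (W_i cosα_i − u_i·Δl_i)·tanφ'] / Σ W_i sinα_i, with Δl_i = b_i / cosα_i.
Slice 1: Δl = 1.6/cos(-12.2°) = 1.637 m; N'_1 = 14·cos(-12.2°) − 1·1.637 = 12.0; c'Δl = 13.26; W sinα = -3.0
Slice 2: Δl = 2.4/cos(-4.5°) = 2.407 m; N'_2 = 65·cos(-4.5°) − 10·2.407 = 40.7; c'Δl = 19.50; W sinα = -5.1
Slice 3: Δl = 1.5/cos2.9° = 1.502 m; N'_3 = 61·cos2.9° − 19·1.502 = 32.4; c'Δl = 12.17; W sinα = 3.1
Slice 4: Δl = 2.7/cos10.9° = 2.750 m; N'_4 = 133·cos10.9° − 13·2.750 = 94.9; c'Δl = 22.27; W sinα = 25.1
Slice 5: Δl = 2.8/cos21.9° = 3.018 m; N'_5 = 105·cos21.9° − 1·3.018 = 94.4; c'Δl = 24.44; W sinα = 39.2
Slice 6: Δl = 2.2/cos32.5° = 2.609 m; N'_6 = 31·cos32.5° − 1·2.609 = 23.5; c'Δl = 21.13; W sinα = 16.7
Σc'Δl = 112.8 kN/m; ΣN' = 298.0 kN/m; ΣW sinα = 76.0 kN/m
Resisting = 112.8 + 298.0·tan28.7° = 112.8 + 163.1 = 275.9 kN/m
FS = 275.9 / 76.0 = 3.630

FS = 3.63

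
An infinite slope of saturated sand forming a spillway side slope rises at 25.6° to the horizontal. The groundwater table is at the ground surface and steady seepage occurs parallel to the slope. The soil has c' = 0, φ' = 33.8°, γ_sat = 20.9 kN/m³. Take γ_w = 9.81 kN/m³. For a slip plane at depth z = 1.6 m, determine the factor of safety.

With seepage parallel to the slope and the water table at the surface, the effective normal stress on the slip plane uses the buoyant unit weight γ' = γ_sat − γ_w while the driving shear stress uses γ_sat:
FS = [c' + γ' z cos²β tanφ'] / [γ_sat z sinβ cosβ]
(For c' = 0 this reduces to FS = (γ'/γ_sat)·tanφ'/tanβ.)
γ' = 20.9 − 9.81 = 11.09 kN/m³
Numerator = 0.0 + 11.09·1.6·cos²25.6°·tan33.8° = 0.0 + 11.09·1.6·0.8133·0.6694 = 9.661 kPa
Denominator = 20.9·1.6·sin25.6°·cos25.6° = 20.9·1.6·0.4321·0.9018 = 13.031 kPa
FS = 9.661 / 13.031 = 0.741

FS = 0.74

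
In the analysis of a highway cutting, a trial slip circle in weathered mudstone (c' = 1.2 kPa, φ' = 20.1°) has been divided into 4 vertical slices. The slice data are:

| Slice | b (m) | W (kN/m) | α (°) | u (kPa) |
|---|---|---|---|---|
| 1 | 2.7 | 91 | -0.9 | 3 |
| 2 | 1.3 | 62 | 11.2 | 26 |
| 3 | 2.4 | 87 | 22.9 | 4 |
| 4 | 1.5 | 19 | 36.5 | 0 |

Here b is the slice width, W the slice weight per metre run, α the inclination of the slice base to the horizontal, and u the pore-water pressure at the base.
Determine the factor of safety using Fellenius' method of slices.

Ordinary method of slices: FS = Σ[c'·Δl_i + (W_i cosα_i − u_i·Δl_i)·tanφ'] / Σ W_i sinα_i, with Δl_i = b_i / cosα_i.
Slice 1: Δl = 2.7/cos(-0.9°) = 2.700 m; N'_1 = 91·cos(-0.9°) − 3·2.700 = 82.9; c'Δl = 3.24; W sinα = -1.4
Slice 2: Δl = 1.3/cos11.2° = 1.325 m; N'_2 = 62·cos11.2° − 26·1.325 = 26.4; c'Δl = 1.59; W sinα = 12.0
Slice 3: Δl = 2.4/cos22.9° = 2.605 m; N'_3 = 87·cos22.9° − 4·2.605 = 69.7; c'Δl = 3.13; W sinα = 33.9
Slice 4: Δl = 1.5/cos36.5° = 1.866 m; N'_4 = 19·cos36.5° − 0·1.866 = 15.3; c'Δl = 2.24; W sinα = 11.3
Σc'Δl = 10.2 kN/m; ΣN' = 194.2 kN/m; ΣW sinα = 55.8 kN/m
Resisting = 10.2 + 194.2·tan20.1° = 10.2 + 71.1 = 81.3 kN/m
FS = 81.3 / 55.8 = 1.457

FS = 1.46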